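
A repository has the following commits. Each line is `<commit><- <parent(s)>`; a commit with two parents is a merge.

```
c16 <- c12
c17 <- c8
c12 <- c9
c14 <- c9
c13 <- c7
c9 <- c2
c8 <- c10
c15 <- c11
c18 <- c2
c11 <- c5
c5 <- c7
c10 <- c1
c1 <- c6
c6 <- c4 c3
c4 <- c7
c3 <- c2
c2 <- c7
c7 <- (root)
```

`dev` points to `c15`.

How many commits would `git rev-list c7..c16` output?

4

Reachable from c16: {c12, c16, c2, c7, c9}.
Reachable from c7: {c7}.
In c16's history but not c7's: {c12, c16, c2, c9} — 4 commits.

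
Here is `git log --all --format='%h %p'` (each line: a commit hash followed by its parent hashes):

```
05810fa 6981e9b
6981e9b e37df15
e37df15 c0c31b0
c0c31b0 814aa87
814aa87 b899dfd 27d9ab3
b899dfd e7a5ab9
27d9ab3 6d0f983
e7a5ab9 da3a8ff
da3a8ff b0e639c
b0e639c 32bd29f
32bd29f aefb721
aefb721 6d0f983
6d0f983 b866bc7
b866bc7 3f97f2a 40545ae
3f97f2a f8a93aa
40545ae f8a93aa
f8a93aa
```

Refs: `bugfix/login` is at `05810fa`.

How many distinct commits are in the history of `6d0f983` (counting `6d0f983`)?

Walking parent pointers from 6d0f983: reachable set = {3f97f2a, 40545ae, 6d0f983, b866bc7, f8a93aa}.
That is 5 commits.

5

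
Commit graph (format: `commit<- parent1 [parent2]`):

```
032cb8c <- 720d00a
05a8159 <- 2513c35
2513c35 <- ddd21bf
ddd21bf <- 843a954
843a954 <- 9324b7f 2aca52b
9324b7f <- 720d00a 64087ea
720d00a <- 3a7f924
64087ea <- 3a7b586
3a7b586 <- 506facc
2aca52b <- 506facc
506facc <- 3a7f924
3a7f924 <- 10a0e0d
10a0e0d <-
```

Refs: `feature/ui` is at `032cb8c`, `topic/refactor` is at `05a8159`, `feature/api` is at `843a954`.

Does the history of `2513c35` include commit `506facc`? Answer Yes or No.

Yes

Ancestors of 2513c35 (commits reachable by following parents): {10a0e0d, 2513c35, 2aca52b, 3a7b586, 3a7f924, 506facc, 64087ea, 720d00a, 843a954, 9324b7f, ddd21bf}.
506facc is in that set, so it is an ancestor of 2513c35.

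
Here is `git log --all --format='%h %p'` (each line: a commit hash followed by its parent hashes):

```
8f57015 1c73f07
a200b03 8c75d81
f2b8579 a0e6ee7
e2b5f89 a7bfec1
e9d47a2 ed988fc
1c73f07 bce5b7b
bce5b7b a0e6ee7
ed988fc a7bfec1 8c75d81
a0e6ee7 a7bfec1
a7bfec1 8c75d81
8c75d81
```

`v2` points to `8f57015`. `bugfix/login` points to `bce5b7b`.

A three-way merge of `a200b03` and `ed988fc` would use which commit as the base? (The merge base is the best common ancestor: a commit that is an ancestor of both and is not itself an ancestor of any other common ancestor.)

8c75d81

Ancestors of a200b03: {8c75d81, a200b03}.
Ancestors of ed988fc: {8c75d81, a7bfec1, ed988fc}.
Common ancestors: {8c75d81}.
The only common ancestor is 8c75d81, so it is the merge base.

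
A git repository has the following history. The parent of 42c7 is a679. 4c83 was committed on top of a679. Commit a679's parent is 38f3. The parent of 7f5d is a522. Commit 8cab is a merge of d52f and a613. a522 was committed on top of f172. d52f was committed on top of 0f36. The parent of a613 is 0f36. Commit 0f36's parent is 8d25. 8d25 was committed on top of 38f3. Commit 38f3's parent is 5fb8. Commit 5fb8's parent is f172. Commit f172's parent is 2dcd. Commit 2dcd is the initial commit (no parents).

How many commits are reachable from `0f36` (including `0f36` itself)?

Walking parent pointers from 0f36: reachable set = {0f36, 2dcd, 38f3, 5fb8, 8d25, f172}.
That is 6 commits.

6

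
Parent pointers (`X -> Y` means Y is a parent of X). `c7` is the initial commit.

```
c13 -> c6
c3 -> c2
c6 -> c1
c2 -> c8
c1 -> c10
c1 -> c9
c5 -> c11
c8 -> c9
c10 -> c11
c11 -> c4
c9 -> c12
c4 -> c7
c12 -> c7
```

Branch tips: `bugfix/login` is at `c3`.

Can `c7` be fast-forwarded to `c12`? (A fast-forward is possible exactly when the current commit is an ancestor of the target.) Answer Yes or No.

Yes

A fast-forward from c7 to c12 is possible iff c7 is an ancestor of c12.
Ancestors of c12: {c12, c7}.
c7 is among them, so fast-forward is possible.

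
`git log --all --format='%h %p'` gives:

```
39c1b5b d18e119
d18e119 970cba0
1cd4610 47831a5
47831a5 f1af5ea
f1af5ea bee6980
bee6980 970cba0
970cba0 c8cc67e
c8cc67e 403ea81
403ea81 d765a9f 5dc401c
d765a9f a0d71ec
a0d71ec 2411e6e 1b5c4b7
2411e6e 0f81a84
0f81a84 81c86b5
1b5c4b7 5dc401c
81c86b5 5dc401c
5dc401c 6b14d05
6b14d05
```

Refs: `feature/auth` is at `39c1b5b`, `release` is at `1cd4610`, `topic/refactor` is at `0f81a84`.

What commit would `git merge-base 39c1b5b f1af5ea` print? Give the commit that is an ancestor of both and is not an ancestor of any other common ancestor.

Ancestors of 39c1b5b: {0f81a84, 1b5c4b7, 2411e6e, 39c1b5b, 403ea81, 5dc401c, 6b14d05, 81c86b5, 970cba0, a0d71ec, c8cc67e, d18e119, d765a9f}.
Ancestors of f1af5ea: {0f81a84, 1b5c4b7, 2411e6e, 403ea81, 5dc401c, 6b14d05, 81c86b5, 970cba0, a0d71ec, bee6980, c8cc67e, d765a9f, f1af5ea}.
Common ancestors: {0f81a84, 1b5c4b7, 2411e6e, 403ea81, 5dc401c, 6b14d05, 81c86b5, 970cba0, a0d71ec, c8cc67e, d765a9f}.
Among these, 970cba0 is not an ancestor of any other common ancestor — it is the merge base.

970cba0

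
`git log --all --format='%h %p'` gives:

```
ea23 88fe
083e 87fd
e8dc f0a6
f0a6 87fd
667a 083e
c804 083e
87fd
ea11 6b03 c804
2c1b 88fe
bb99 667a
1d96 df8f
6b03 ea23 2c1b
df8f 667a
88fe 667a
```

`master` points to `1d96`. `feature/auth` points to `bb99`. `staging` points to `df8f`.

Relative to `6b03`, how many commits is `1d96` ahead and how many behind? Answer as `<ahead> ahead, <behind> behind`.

Reachable from 1d96: {083e, 1d96, 667a, 87fd, df8f}.
Reachable from 6b03: {083e, 2c1b, 667a, 6b03, 87fd, 88fe, ea23}.
Only in 1d96's history (ahead): {1d96, df8f} — 2.
Only in 6b03's history (behind): {2c1b, 6b03, 88fe, ea23} — 4.

2 ahead, 4 behind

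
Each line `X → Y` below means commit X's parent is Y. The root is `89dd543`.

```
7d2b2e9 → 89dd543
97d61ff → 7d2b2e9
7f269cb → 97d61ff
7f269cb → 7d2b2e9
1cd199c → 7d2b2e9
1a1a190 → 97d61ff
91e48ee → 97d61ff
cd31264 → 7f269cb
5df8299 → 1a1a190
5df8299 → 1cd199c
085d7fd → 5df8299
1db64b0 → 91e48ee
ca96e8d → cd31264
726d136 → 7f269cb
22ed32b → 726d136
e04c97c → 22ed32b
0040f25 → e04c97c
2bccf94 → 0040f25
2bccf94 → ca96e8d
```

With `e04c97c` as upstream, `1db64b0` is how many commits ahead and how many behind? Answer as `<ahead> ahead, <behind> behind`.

2 ahead, 4 behind

Reachable from 1db64b0: {1db64b0, 7d2b2e9, 89dd543, 91e48ee, 97d61ff}.
Reachable from e04c97c: {22ed32b, 726d136, 7d2b2e9, 7f269cb, 89dd543, 97d61ff, e04c97c}.
Only in 1db64b0's history (ahead): {1db64b0, 91e48ee} — 2.
Only in e04c97c's history (behind): {22ed32b, 726d136, 7f269cb, e04c97c} — 4.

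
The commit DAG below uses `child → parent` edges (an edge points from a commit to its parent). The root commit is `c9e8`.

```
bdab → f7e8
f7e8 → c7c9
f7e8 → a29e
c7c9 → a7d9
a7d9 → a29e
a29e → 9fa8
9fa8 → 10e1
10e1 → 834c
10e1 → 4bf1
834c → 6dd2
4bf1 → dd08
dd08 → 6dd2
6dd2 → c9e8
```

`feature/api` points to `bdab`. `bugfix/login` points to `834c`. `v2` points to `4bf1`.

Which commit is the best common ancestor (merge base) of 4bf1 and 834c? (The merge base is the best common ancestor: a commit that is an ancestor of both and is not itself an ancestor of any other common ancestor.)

6dd2

Ancestors of 4bf1: {4bf1, 6dd2, c9e8, dd08}.
Ancestors of 834c: {6dd2, 834c, c9e8}.
Common ancestors: {6dd2, c9e8}.
Among these, 6dd2 is not an ancestor of any other common ancestor — it is the merge base.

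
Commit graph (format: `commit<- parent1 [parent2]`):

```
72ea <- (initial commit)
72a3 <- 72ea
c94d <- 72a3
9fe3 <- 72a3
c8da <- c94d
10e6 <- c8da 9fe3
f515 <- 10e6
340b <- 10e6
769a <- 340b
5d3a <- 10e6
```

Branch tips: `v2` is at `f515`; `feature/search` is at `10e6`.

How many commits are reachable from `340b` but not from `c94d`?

Reachable from 340b: {10e6, 340b, 72a3, 72ea, 9fe3, c8da, c94d}.
Reachable from c94d: {72a3, 72ea, c94d}.
In 340b's history but not c94d's: {10e6, 340b, 9fe3, c8da} — 4 commits.

4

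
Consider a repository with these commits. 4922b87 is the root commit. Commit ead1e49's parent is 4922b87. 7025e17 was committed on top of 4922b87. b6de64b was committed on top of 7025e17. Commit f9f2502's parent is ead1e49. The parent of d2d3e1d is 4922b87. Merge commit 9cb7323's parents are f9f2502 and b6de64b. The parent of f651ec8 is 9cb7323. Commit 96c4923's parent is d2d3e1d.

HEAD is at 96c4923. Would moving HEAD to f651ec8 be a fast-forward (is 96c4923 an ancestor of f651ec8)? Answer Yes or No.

No

A fast-forward from 96c4923 to f651ec8 is possible iff 96c4923 is an ancestor of f651ec8.
Ancestors of f651ec8: {4922b87, 7025e17, 9cb7323, b6de64b, ead1e49, f651ec8, f9f2502}.
96c4923 is not among them, so fast-forward is not possible.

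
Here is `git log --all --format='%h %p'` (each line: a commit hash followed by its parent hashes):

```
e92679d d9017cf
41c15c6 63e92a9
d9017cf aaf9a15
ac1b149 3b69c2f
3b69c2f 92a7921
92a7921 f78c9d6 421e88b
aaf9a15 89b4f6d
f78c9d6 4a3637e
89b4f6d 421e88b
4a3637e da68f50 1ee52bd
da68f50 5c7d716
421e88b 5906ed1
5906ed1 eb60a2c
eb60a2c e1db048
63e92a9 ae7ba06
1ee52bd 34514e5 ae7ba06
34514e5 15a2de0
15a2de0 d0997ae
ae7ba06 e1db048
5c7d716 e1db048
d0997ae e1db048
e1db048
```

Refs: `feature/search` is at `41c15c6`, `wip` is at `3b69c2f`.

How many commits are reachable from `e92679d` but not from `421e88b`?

Reachable from e92679d: {421e88b, 5906ed1, 89b4f6d, aaf9a15, d9017cf, e1db048, e92679d, eb60a2c}.
Reachable from 421e88b: {421e88b, 5906ed1, e1db048, eb60a2c}.
In e92679d's history but not 421e88b's: {89b4f6d, aaf9a15, d9017cf, e92679d} — 4 commits.

4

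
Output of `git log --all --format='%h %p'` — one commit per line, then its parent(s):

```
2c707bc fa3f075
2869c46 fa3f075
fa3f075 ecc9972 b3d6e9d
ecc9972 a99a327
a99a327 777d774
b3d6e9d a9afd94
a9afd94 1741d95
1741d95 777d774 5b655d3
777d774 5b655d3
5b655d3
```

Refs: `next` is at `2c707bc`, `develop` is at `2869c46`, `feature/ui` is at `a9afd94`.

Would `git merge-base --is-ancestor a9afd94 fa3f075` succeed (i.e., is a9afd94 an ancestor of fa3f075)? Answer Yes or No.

Yes

Ancestors of fa3f075 (commits reachable by following parents): {1741d95, 5b655d3, 777d774, a99a327, a9afd94, b3d6e9d, ecc9972, fa3f075}.
a9afd94 is in that set, so it is an ancestor of fa3f075.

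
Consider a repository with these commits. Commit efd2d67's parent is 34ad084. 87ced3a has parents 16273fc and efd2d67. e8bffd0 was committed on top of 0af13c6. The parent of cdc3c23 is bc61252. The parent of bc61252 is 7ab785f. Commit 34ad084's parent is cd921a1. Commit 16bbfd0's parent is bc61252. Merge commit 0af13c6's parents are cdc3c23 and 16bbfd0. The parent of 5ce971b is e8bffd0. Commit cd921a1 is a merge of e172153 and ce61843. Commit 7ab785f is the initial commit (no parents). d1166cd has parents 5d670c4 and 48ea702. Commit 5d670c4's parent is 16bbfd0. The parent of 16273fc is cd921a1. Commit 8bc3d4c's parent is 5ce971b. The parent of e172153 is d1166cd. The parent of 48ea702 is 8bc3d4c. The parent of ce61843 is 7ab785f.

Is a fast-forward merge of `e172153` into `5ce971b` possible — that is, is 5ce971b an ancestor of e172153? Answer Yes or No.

Yes

A fast-forward from 5ce971b to e172153 is possible iff 5ce971b is an ancestor of e172153.
Ancestors of e172153: {0af13c6, 16bbfd0, 48ea702, 5ce971b, 5d670c4, 7ab785f, 8bc3d4c, bc61252, cdc3c23, d1166cd, e172153, e8bffd0}.
5ce971b is among them, so fast-forward is possible.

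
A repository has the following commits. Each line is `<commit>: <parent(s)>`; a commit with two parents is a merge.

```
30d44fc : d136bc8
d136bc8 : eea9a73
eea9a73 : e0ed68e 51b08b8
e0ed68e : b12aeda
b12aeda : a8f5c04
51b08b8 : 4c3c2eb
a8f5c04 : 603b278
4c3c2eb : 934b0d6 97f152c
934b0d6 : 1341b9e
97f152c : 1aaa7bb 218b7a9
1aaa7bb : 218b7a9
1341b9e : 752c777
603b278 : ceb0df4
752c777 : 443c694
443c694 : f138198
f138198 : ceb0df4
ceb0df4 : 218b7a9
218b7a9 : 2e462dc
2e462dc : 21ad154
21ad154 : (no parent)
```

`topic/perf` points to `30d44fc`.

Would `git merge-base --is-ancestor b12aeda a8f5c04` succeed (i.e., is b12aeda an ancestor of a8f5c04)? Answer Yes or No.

No

Ancestors of a8f5c04: {218b7a9, 21ad154, 2e462dc, 603b278, a8f5c04, ceb0df4}.
b12aeda is not in that set, so it is not an ancestor of a8f5c04.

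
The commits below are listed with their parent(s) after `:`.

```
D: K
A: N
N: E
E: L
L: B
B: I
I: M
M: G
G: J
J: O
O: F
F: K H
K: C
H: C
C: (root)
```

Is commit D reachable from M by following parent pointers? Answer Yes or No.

Ancestors of M: {C, F, G, H, J, K, M, O}.
D is not in that set, so it is not an ancestor of M.

No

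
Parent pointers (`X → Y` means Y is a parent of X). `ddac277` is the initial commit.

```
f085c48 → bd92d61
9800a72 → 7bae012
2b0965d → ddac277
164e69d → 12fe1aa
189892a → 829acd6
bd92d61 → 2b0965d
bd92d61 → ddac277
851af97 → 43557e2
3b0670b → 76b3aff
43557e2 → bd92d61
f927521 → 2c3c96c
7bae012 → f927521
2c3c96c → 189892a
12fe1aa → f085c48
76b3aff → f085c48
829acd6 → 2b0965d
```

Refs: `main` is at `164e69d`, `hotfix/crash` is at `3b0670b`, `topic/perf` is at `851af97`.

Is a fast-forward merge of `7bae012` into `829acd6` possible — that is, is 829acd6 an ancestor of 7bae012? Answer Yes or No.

Yes

A fast-forward from 829acd6 to 7bae012 is possible iff 829acd6 is an ancestor of 7bae012.
Ancestors of 7bae012: {189892a, 2b0965d, 2c3c96c, 7bae012, 829acd6, ddac277, f927521}.
829acd6 is among them, so fast-forward is possible.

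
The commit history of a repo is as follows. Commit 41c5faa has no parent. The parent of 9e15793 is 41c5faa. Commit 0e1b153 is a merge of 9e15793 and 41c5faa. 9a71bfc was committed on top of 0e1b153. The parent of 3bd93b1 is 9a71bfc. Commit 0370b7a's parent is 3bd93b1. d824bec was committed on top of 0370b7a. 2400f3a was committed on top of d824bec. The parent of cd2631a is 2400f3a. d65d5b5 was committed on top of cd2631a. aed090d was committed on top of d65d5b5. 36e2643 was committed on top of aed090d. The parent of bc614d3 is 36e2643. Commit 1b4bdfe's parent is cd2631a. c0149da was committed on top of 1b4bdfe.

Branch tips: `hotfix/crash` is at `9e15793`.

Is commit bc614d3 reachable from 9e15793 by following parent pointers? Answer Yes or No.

No

Ancestors of 9e15793: {41c5faa, 9e15793}.
bc614d3 is not in that set, so it is not an ancestor of 9e15793.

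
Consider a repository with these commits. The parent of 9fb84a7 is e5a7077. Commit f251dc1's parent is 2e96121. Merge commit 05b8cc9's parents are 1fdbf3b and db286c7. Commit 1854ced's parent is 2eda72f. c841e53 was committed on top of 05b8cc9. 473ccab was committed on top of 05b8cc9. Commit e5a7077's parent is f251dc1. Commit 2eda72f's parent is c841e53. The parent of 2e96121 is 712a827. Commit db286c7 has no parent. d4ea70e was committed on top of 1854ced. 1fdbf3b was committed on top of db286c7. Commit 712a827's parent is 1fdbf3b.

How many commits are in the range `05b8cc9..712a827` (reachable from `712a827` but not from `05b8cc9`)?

Reachable from 712a827: {1fdbf3b, 712a827, db286c7}.
Reachable from 05b8cc9: {05b8cc9, 1fdbf3b, db286c7}.
In 712a827's history but not 05b8cc9's: {712a827} — 1 commit.

1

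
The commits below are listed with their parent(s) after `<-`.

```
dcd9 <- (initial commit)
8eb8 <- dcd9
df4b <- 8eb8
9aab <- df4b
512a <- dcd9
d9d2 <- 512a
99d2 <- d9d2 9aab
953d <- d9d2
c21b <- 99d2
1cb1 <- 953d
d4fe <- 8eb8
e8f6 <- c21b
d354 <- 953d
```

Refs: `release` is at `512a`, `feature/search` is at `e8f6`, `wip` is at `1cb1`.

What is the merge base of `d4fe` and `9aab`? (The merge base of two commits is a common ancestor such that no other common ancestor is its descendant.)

Ancestors of d4fe: {8eb8, d4fe, dcd9}.
Ancestors of 9aab: {8eb8, 9aab, dcd9, df4b}.
Common ancestors: {8eb8, dcd9}.
Among these, 8eb8 is not an ancestor of any other common ancestor — it is the merge base.

8eb8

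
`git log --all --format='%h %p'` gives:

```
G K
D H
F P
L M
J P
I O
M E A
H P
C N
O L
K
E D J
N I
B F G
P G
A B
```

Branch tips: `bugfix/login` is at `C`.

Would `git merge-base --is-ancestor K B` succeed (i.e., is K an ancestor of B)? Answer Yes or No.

Ancestors of B (commits reachable by following parents): {B, F, G, K, P}.
K is in that set, so it is an ancestor of B.

Yes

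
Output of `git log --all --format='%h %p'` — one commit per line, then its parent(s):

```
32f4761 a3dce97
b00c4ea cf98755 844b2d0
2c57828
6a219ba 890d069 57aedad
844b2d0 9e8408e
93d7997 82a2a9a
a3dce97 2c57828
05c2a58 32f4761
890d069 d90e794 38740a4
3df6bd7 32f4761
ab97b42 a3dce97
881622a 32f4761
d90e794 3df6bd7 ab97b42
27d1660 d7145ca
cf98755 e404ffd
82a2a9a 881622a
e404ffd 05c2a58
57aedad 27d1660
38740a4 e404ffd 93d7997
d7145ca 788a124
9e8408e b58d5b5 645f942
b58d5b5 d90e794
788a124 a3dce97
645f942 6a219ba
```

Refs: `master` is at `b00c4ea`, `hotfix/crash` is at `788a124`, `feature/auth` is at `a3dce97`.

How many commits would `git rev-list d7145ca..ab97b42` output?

Reachable from ab97b42: {2c57828, a3dce97, ab97b42}.
Reachable from d7145ca: {2c57828, 788a124, a3dce97, d7145ca}.
In ab97b42's history but not d7145ca's: {ab97b42} — 1 commit.

1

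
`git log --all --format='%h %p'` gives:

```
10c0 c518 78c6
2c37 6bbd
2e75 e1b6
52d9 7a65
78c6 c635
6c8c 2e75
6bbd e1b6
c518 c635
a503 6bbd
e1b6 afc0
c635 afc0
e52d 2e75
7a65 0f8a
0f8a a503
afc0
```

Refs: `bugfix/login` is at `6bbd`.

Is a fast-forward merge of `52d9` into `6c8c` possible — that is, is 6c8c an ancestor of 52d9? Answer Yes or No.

A fast-forward from 6c8c to 52d9 is possible iff 6c8c is an ancestor of 52d9.
Ancestors of 52d9: {0f8a, 52d9, 6bbd, 7a65, a503, afc0, e1b6}.
6c8c is not among them, so fast-forward is not possible.

No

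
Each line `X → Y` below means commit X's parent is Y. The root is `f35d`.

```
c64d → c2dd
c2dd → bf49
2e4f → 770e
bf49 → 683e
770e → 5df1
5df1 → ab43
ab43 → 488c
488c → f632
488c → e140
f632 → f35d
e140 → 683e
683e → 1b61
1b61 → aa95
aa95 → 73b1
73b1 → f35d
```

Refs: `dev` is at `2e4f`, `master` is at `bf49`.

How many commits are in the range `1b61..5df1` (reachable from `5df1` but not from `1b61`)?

Reachable from 5df1: {1b61, 488c, 5df1, 683e, 73b1, aa95, ab43, e140, f35d, f632}.
Reachable from 1b61: {1b61, 73b1, aa95, f35d}.
In 5df1's history but not 1b61's: {488c, 5df1, 683e, ab43, e140, f632} — 6 commits.

6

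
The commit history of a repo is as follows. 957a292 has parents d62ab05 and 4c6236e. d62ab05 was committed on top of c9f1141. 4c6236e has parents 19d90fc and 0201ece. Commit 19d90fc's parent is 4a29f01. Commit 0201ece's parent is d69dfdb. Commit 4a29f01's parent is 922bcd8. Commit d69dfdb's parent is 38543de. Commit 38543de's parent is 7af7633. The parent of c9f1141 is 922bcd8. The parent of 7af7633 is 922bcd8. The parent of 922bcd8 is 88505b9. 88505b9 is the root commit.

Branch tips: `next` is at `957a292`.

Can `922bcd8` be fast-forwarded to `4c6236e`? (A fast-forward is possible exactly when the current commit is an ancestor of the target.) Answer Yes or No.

Yes

A fast-forward from 922bcd8 to 4c6236e is possible iff 922bcd8 is an ancestor of 4c6236e.
Ancestors of 4c6236e: {0201ece, 19d90fc, 38543de, 4a29f01, 4c6236e, 7af7633, 88505b9, 922bcd8, d69dfdb}.
922bcd8 is among them, so fast-forward is possible.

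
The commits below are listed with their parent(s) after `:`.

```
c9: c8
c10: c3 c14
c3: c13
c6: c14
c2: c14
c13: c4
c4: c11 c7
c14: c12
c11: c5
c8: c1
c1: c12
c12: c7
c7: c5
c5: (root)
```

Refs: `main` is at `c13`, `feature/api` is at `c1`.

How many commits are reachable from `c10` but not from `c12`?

6

Reachable from c10: {c10, c11, c12, c13, c14, c3, c4, c5, c7}.
Reachable from c12: {c12, c5, c7}.
In c10's history but not c12's: {c10, c11, c13, c14, c3, c4} — 6 commits.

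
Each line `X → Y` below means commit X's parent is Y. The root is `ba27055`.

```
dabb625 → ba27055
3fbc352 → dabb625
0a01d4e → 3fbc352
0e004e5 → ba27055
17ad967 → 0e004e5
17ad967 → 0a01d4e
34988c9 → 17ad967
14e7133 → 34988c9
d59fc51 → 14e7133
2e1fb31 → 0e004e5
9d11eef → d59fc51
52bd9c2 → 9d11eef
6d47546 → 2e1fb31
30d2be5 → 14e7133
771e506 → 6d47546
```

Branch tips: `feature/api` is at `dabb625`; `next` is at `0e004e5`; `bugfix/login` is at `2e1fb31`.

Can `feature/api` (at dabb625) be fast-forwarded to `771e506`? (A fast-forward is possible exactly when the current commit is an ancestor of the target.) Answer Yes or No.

No

A fast-forward from dabb625 to 771e506 is possible iff dabb625 is an ancestor of 771e506.
Ancestors of 771e506: {0e004e5, 2e1fb31, 6d47546, 771e506, ba27055}.
dabb625 is not among them, so fast-forward is not possible.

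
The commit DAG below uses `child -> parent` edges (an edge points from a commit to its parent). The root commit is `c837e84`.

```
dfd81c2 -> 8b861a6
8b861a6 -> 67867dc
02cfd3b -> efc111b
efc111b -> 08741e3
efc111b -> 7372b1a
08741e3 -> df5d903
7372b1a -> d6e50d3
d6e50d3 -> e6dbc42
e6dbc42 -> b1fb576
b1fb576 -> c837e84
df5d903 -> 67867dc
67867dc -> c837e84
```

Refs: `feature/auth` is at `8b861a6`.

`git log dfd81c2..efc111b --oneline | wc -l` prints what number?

Reachable from efc111b: {08741e3, 67867dc, 7372b1a, b1fb576, c837e84, d6e50d3, df5d903, e6dbc42, efc111b}.
Reachable from dfd81c2: {67867dc, 8b861a6, c837e84, dfd81c2}.
In efc111b's history but not dfd81c2's: {08741e3, 7372b1a, b1fb576, d6e50d3, df5d903, e6dbc42, efc111b} — 7 commits.

7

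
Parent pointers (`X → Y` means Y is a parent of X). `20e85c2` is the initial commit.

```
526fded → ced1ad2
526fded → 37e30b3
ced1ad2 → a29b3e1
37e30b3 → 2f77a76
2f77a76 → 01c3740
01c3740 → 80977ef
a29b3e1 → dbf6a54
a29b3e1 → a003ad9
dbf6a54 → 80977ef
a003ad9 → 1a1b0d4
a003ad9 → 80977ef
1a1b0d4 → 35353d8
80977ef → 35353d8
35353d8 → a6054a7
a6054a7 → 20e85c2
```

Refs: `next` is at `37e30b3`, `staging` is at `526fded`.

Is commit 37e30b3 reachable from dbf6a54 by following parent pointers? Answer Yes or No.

Ancestors of dbf6a54: {20e85c2, 35353d8, 80977ef, a6054a7, dbf6a54}.
37e30b3 is not in that set, so it is not an ancestor of dbf6a54.

No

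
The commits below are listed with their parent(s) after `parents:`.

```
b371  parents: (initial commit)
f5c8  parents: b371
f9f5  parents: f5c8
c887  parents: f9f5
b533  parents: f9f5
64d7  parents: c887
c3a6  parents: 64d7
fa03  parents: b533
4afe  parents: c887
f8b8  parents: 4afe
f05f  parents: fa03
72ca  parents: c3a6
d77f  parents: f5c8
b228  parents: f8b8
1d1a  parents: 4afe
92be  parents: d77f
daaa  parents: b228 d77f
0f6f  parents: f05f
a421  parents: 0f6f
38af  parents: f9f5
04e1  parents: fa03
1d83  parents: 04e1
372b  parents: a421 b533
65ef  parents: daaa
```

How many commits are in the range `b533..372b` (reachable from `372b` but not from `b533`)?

5

Reachable from 372b: {0f6f, 372b, a421, b371, b533, f05f, f5c8, f9f5, fa03}.
Reachable from b533: {b371, b533, f5c8, f9f5}.
In 372b's history but not b533's: {0f6f, 372b, a421, f05f, fa03} — 5 commits.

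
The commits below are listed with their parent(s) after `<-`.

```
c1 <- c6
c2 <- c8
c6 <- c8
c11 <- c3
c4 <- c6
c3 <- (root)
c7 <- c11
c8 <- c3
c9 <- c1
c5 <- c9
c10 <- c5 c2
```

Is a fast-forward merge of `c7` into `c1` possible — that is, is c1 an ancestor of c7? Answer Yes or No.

No

A fast-forward from c1 to c7 is possible iff c1 is an ancestor of c7.
Ancestors of c7: {c11, c3, c7}.
c1 is not among them, so fast-forward is not possible.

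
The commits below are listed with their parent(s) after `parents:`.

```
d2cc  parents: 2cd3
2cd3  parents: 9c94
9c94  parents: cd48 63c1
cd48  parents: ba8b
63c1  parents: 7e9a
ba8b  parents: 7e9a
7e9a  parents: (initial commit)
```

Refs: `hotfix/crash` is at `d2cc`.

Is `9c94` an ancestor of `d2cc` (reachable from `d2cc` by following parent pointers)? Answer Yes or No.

Ancestors of d2cc (commits reachable by following parents): {2cd3, 63c1, 7e9a, 9c94, ba8b, cd48, d2cc}.
9c94 is in that set, so it is an ancestor of d2cc.

Yes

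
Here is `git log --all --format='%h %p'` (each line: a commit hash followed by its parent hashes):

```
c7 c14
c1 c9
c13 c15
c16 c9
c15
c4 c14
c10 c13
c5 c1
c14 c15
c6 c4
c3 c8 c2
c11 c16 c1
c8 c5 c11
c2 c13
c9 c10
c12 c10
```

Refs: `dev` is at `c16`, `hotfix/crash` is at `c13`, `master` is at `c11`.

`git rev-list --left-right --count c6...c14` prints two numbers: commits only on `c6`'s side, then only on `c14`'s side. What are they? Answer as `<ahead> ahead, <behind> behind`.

Reachable from c6: {c14, c15, c4, c6}.
Reachable from c14: {c14, c15}.
Only in c6's history (ahead): {c4, c6} — 2.
Only in c14's history (behind): {} — 0.

2 ahead, 0 behind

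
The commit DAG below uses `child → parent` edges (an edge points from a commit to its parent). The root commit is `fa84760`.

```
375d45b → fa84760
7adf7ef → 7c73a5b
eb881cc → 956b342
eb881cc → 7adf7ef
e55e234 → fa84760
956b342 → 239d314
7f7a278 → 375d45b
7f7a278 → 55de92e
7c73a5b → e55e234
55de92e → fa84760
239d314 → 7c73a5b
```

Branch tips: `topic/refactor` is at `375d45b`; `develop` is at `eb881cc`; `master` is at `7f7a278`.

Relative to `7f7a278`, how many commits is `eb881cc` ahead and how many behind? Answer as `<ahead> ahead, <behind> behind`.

6 ahead, 3 behind

Reachable from eb881cc: {239d314, 7adf7ef, 7c73a5b, 956b342, e55e234, eb881cc, fa84760}.
Reachable from 7f7a278: {375d45b, 55de92e, 7f7a278, fa84760}.
Only in eb881cc's history (ahead): {239d314, 7adf7ef, 7c73a5b, 956b342, e55e234, eb881cc} — 6.
Only in 7f7a278's history (behind): {375d45b, 55de92e, 7f7a278} — 3.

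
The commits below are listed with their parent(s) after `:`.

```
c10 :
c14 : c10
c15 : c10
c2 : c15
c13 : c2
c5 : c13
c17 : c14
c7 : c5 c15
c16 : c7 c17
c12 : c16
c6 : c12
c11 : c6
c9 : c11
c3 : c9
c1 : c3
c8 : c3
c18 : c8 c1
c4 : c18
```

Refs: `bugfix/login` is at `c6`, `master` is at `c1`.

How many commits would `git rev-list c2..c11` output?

Reachable from c11: {c10, c11, c12, c13, c14, c15, c16, c17, c2, c5, c6, c7}.
Reachable from c2: {c10, c15, c2}.
In c11's history but not c2's: {c11, c12, c13, c14, c16, c17, c5, c6, c7} — 9 commits.

9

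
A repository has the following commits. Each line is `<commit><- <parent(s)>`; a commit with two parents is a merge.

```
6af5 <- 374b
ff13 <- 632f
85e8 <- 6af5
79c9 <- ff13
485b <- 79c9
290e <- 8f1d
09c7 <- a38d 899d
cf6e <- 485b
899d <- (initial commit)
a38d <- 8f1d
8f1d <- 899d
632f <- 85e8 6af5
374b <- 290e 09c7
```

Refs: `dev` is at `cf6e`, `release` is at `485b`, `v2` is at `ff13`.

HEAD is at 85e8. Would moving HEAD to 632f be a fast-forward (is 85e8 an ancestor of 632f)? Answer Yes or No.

A fast-forward from 85e8 to 632f is possible iff 85e8 is an ancestor of 632f.
Ancestors of 632f: {09c7, 290e, 374b, 632f, 6af5, 85e8, 899d, 8f1d, a38d}.
85e8 is among them, so fast-forward is possible.

Yes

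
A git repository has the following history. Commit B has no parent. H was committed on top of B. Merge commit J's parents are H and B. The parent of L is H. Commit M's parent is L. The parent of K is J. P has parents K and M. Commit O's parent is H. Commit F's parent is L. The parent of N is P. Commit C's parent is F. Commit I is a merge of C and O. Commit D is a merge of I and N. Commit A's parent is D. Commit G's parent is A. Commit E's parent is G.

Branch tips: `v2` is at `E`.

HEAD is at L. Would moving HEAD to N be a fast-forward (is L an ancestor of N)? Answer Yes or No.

A fast-forward from L to N is possible iff L is an ancestor of N.
Ancestors of N: {B, H, J, K, L, M, N, P}.
L is among them, so fast-forward is possible.

Yes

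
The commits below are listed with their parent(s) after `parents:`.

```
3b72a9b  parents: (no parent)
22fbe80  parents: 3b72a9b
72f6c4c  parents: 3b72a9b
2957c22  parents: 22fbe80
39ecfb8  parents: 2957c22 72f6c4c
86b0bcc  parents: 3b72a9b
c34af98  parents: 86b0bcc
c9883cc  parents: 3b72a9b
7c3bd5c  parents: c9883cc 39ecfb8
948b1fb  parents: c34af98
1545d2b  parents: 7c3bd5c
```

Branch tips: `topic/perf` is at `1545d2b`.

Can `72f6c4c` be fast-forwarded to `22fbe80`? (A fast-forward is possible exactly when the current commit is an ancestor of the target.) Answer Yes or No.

No

A fast-forward from 72f6c4c to 22fbe80 is possible iff 72f6c4c is an ancestor of 22fbe80.
Ancestors of 22fbe80: {22fbe80, 3b72a9b}.
72f6c4c is not among them, so fast-forward is not possible.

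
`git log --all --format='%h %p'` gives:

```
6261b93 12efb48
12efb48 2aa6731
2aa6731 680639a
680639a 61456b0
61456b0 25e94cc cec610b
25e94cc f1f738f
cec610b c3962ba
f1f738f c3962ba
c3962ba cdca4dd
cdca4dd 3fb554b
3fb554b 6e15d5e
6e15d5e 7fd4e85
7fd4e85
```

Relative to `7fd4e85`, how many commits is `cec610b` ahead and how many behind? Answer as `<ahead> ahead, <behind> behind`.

Reachable from cec610b: {3fb554b, 6e15d5e, 7fd4e85, c3962ba, cdca4dd, cec610b}.
Reachable from 7fd4e85: {7fd4e85}.
Only in cec610b's history (ahead): {3fb554b, 6e15d5e, c3962ba, cdca4dd, cec610b} — 5.
Only in 7fd4e85's history (behind): {} — 0.

5 ahead, 0 behind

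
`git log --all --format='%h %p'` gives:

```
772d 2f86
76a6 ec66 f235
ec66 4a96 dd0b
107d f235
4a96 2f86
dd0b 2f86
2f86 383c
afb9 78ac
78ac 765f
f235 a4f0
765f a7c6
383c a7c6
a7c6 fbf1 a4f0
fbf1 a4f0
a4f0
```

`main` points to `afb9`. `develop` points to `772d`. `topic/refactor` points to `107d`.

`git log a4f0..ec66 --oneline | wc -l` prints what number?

7

Reachable from ec66: {2f86, 383c, 4a96, a4f0, a7c6, dd0b, ec66, fbf1}.
Reachable from a4f0: {a4f0}.
In ec66's history but not a4f0's: {2f86, 383c, 4a96, a7c6, dd0b, ec66, fbf1} — 7 commits.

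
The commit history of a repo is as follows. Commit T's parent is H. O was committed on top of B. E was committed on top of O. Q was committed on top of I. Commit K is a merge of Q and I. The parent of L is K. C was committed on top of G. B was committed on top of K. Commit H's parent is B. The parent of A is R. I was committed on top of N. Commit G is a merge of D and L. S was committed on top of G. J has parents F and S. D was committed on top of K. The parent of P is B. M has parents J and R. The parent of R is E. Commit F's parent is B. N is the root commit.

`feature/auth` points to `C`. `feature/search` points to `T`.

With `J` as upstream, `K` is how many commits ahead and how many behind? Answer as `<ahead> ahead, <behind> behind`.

0 ahead, 7 behind

Reachable from K: {I, K, N, Q}.
Reachable from J: {B, D, F, G, I, J, K, L, N, Q, S}.
Only in K's history (ahead): {} — 0.
Only in J's history (behind): {B, D, F, G, J, L, S} — 7.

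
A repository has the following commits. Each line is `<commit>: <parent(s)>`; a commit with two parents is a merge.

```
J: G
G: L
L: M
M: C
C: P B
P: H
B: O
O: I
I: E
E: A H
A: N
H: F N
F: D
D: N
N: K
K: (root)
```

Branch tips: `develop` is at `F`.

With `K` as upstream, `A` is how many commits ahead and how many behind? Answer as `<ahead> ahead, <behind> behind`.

2 ahead, 0 behind

Reachable from A: {A, K, N}.
Reachable from K: {K}.
Only in A's history (ahead): {A, N} — 2.
Only in K's history (behind): {} — 0.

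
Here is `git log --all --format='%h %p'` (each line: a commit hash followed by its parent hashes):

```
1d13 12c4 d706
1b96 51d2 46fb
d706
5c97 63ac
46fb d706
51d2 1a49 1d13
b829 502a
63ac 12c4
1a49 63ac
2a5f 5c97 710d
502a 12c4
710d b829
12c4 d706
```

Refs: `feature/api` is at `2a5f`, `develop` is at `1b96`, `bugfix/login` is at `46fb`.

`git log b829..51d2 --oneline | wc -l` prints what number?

Reachable from 51d2: {12c4, 1a49, 1d13, 51d2, 63ac, d706}.
Reachable from b829: {12c4, 502a, b829, d706}.
In 51d2's history but not b829's: {1a49, 1d13, 51d2, 63ac} — 4 commits.

4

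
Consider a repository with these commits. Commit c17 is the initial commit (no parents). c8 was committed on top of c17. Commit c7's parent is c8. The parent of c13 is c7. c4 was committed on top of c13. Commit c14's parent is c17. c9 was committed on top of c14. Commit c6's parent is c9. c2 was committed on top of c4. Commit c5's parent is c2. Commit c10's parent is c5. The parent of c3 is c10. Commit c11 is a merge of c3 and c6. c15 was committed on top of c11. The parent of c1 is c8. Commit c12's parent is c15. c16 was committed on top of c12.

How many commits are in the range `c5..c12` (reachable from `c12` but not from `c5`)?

Reachable from c12: {c10, c11, c12, c13, c14, c15, c17, c2, c3, c4, c5, c6, c7, c8, c9}.
Reachable from c5: {c13, c17, c2, c4, c5, c7, c8}.
In c12's history but not c5's: {c10, c11, c12, c14, c15, c3, c6, c9} — 8 commits.

8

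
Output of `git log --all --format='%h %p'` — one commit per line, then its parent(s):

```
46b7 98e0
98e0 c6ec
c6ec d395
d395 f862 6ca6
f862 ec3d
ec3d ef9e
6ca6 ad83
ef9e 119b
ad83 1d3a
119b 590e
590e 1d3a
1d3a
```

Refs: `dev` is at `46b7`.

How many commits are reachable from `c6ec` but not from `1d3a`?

Reachable from c6ec: {119b, 1d3a, 590e, 6ca6, ad83, c6ec, d395, ec3d, ef9e, f862}.
Reachable from 1d3a: {1d3a}.
In c6ec's history but not 1d3a's: {119b, 590e, 6ca6, ad83, c6ec, d395, ec3d, ef9e, f862} — 9 commits.

9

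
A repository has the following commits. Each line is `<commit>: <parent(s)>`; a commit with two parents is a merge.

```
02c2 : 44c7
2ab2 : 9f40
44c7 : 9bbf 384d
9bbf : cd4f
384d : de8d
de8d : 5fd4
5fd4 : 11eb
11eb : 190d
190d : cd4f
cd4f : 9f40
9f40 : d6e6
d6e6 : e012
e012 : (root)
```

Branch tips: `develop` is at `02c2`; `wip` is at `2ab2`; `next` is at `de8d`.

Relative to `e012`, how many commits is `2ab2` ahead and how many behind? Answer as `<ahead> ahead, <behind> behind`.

Reachable from 2ab2: {2ab2, 9f40, d6e6, e012}.
Reachable from e012: {e012}.
Only in 2ab2's history (ahead): {2ab2, 9f40, d6e6} — 3.
Only in e012's history (behind): {} — 0.

3 ahead, 0 behind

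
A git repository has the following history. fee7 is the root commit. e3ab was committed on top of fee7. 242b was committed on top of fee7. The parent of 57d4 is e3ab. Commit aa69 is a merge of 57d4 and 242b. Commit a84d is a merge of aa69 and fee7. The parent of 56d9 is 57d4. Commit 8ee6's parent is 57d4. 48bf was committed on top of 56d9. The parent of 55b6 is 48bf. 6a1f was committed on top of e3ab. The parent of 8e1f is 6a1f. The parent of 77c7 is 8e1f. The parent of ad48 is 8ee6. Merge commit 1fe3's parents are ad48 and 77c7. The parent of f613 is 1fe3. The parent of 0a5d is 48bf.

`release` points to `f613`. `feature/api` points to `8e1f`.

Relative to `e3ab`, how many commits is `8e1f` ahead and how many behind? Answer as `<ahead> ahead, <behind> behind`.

Reachable from 8e1f: {6a1f, 8e1f, e3ab, fee7}.
Reachable from e3ab: {e3ab, fee7}.
Only in 8e1f's history (ahead): {6a1f, 8e1f} — 2.
Only in e3ab's history (behind): {} — 0.

2 ahead, 0 behind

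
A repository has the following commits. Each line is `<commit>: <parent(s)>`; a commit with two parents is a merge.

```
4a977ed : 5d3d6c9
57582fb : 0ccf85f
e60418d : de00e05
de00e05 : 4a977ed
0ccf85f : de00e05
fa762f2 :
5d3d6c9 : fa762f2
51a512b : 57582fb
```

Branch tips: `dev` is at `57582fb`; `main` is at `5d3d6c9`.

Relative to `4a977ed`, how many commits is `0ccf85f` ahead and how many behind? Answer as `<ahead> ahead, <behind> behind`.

2 ahead, 0 behind

Reachable from 0ccf85f: {0ccf85f, 4a977ed, 5d3d6c9, de00e05, fa762f2}.
Reachable from 4a977ed: {4a977ed, 5d3d6c9, fa762f2}.
Only in 0ccf85f's history (ahead): {0ccf85f, de00e05} — 2.
Only in 4a977ed's history (behind): {} — 0.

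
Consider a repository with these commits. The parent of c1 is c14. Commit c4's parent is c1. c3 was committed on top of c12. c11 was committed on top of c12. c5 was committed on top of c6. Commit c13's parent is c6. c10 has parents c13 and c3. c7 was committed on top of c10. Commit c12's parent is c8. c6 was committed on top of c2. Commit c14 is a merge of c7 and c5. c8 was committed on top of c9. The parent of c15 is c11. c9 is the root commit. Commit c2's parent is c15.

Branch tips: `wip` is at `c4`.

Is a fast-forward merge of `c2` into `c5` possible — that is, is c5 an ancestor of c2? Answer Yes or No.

No

A fast-forward from c5 to c2 is possible iff c5 is an ancestor of c2.
Ancestors of c2: {c11, c12, c15, c2, c8, c9}.
c5 is not among them, so fast-forward is not possible.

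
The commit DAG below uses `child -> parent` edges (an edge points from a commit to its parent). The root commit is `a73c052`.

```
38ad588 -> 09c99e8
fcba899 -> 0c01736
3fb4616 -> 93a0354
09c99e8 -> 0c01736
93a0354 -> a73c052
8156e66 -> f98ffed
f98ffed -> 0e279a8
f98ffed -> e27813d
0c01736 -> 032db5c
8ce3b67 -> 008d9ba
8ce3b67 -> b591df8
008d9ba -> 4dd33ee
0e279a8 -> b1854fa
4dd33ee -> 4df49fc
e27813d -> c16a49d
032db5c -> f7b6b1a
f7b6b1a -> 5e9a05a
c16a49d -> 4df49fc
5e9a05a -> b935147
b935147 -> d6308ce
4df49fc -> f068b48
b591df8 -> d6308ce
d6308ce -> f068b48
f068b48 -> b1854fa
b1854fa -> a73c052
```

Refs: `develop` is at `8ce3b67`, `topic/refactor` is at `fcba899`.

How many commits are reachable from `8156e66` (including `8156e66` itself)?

9

Walking parent pointers from 8156e66: reachable set = {0e279a8, 4df49fc, 8156e66, a73c052, b1854fa, c16a49d, e27813d, f068b48, f98ffed}.
That is 9 commits.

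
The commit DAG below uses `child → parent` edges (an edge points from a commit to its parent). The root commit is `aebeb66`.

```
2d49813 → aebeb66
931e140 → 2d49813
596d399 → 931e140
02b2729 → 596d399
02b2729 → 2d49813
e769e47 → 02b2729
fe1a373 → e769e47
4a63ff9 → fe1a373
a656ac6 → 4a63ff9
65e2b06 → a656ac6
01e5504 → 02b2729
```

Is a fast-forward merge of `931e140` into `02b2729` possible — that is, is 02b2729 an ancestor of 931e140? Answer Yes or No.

No

A fast-forward from 02b2729 to 931e140 is possible iff 02b2729 is an ancestor of 931e140.
Ancestors of 931e140: {2d49813, 931e140, aebeb66}.
02b2729 is not among them, so fast-forward is not possible.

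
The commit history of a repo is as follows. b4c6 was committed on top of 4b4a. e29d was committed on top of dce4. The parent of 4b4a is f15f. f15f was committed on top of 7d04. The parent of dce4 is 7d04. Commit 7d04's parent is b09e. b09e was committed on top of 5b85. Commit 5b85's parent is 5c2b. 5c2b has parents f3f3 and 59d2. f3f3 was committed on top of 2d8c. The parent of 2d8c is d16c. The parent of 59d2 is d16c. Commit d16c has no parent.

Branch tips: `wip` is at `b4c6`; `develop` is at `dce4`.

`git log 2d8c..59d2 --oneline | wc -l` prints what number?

1

Reachable from 59d2: {59d2, d16c}.
Reachable from 2d8c: {2d8c, d16c}.
In 59d2's history but not 2d8c's: {59d2} — 1 commit.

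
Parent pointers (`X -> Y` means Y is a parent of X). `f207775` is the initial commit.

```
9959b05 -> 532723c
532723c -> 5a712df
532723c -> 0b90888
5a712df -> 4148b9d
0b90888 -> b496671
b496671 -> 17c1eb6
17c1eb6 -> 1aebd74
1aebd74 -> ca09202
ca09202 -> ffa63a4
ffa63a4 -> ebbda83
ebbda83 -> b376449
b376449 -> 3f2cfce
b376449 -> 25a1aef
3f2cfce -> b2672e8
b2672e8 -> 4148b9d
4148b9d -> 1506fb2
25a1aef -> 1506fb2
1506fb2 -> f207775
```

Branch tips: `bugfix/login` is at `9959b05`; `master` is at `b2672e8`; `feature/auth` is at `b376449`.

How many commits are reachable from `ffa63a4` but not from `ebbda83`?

1

Reachable from ffa63a4: {1506fb2, 25a1aef, 3f2cfce, 4148b9d, b2672e8, b376449, ebbda83, f207775, ffa63a4}.
Reachable from ebbda83: {1506fb2, 25a1aef, 3f2cfce, 4148b9d, b2672e8, b376449, ebbda83, f207775}.
In ffa63a4's history but not ebbda83's: {ffa63a4} — 1 commit.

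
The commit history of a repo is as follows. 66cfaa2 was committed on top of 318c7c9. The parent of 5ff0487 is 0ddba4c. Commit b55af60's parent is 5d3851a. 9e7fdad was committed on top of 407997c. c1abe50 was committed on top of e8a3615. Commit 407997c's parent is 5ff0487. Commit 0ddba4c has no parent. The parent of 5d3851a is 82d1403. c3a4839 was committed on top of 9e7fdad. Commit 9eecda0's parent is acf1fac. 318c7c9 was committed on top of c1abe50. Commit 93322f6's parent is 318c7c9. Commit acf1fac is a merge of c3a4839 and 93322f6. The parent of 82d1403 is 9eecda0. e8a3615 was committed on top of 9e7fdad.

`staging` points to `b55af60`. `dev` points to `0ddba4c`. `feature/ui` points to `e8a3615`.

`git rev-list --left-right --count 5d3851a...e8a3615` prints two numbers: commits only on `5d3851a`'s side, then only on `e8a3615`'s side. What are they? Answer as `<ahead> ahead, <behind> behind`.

8 ahead, 0 behind

Reachable from 5d3851a: {0ddba4c, 318c7c9, 407997c, 5d3851a, 5ff0487, 82d1403, 93322f6, 9e7fdad, 9eecda0, acf1fac, c1abe50, c3a4839, e8a3615}.
Reachable from e8a3615: {0ddba4c, 407997c, 5ff0487, 9e7fdad, e8a3615}.
Only in 5d3851a's history (ahead): {318c7c9, 5d3851a, 82d1403, 93322f6, 9eecda0, acf1fac, c1abe50, c3a4839} — 8.
Only in e8a3615's history (behind): {} — 0.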